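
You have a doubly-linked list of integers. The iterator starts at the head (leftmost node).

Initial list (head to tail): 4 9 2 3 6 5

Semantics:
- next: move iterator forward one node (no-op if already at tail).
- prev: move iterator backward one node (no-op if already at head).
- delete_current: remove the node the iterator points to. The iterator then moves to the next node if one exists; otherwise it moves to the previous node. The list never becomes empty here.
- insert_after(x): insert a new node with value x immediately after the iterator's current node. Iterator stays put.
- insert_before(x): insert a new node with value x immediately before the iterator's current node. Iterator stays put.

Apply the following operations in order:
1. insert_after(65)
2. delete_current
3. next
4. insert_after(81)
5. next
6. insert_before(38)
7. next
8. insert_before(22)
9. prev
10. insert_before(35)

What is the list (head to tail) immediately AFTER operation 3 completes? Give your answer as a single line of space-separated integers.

Answer: 65 9 2 3 6 5

Derivation:
After 1 (insert_after(65)): list=[4, 65, 9, 2, 3, 6, 5] cursor@4
After 2 (delete_current): list=[65, 9, 2, 3, 6, 5] cursor@65
After 3 (next): list=[65, 9, 2, 3, 6, 5] cursor@9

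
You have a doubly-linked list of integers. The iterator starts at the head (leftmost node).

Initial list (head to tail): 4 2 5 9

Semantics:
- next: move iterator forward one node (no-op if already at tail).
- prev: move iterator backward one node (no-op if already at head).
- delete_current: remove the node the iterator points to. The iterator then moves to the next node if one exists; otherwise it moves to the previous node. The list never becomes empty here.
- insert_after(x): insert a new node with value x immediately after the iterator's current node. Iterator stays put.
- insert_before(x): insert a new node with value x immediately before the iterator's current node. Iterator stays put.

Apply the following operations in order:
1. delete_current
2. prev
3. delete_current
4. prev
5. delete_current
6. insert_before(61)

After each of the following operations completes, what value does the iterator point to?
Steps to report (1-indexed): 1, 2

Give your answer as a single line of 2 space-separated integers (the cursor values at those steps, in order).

Answer: 2 2

Derivation:
After 1 (delete_current): list=[2, 5, 9] cursor@2
After 2 (prev): list=[2, 5, 9] cursor@2
After 3 (delete_current): list=[5, 9] cursor@5
After 4 (prev): list=[5, 9] cursor@5
After 5 (delete_current): list=[9] cursor@9
After 6 (insert_before(61)): list=[61, 9] cursor@9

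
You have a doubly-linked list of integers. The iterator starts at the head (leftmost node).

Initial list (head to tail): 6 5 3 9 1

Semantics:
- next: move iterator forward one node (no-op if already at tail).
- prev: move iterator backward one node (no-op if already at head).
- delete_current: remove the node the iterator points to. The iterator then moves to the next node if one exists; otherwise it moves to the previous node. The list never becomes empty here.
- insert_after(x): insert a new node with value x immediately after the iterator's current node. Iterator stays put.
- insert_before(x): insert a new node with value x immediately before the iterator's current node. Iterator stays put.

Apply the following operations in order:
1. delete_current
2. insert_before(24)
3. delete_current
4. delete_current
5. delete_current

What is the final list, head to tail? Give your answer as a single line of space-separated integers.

Answer: 24 1

Derivation:
After 1 (delete_current): list=[5, 3, 9, 1] cursor@5
After 2 (insert_before(24)): list=[24, 5, 3, 9, 1] cursor@5
After 3 (delete_current): list=[24, 3, 9, 1] cursor@3
After 4 (delete_current): list=[24, 9, 1] cursor@9
After 5 (delete_current): list=[24, 1] cursor@1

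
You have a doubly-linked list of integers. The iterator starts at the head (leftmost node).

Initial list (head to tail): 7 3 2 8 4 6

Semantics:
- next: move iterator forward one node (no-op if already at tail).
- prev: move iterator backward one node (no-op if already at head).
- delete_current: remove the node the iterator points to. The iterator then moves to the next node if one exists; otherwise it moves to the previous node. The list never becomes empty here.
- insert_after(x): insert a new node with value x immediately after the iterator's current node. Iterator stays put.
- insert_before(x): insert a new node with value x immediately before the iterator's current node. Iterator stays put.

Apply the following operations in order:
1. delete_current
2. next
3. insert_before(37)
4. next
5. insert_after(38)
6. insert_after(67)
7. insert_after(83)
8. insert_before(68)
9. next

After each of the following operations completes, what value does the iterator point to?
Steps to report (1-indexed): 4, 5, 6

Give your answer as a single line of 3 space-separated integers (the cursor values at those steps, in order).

Answer: 8 8 8

Derivation:
After 1 (delete_current): list=[3, 2, 8, 4, 6] cursor@3
After 2 (next): list=[3, 2, 8, 4, 6] cursor@2
After 3 (insert_before(37)): list=[3, 37, 2, 8, 4, 6] cursor@2
After 4 (next): list=[3, 37, 2, 8, 4, 6] cursor@8
After 5 (insert_after(38)): list=[3, 37, 2, 8, 38, 4, 6] cursor@8
After 6 (insert_after(67)): list=[3, 37, 2, 8, 67, 38, 4, 6] cursor@8
After 7 (insert_after(83)): list=[3, 37, 2, 8, 83, 67, 38, 4, 6] cursor@8
After 8 (insert_before(68)): list=[3, 37, 2, 68, 8, 83, 67, 38, 4, 6] cursor@8
After 9 (next): list=[3, 37, 2, 68, 8, 83, 67, 38, 4, 6] cursor@83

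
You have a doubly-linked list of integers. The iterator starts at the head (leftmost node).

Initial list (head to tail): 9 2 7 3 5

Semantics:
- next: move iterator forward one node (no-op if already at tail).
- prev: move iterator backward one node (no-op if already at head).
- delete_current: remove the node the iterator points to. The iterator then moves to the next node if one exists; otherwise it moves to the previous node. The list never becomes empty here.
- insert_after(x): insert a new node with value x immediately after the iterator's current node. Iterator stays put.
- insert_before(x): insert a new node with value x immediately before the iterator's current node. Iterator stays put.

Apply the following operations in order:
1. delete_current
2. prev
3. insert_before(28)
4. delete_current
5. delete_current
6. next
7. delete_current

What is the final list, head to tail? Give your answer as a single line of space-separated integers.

After 1 (delete_current): list=[2, 7, 3, 5] cursor@2
After 2 (prev): list=[2, 7, 3, 5] cursor@2
After 3 (insert_before(28)): list=[28, 2, 7, 3, 5] cursor@2
After 4 (delete_current): list=[28, 7, 3, 5] cursor@7
After 5 (delete_current): list=[28, 3, 5] cursor@3
After 6 (next): list=[28, 3, 5] cursor@5
After 7 (delete_current): list=[28, 3] cursor@3

Answer: 28 3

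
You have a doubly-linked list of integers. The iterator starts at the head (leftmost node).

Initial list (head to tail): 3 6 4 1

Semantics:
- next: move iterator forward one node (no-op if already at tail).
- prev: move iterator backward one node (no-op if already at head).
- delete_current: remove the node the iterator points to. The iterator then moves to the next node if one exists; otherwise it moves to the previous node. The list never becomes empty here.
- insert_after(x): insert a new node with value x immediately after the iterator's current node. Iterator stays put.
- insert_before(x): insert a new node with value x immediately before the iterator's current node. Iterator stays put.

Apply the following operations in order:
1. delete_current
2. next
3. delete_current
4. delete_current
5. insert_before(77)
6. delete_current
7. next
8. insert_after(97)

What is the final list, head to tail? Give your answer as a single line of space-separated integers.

After 1 (delete_current): list=[6, 4, 1] cursor@6
After 2 (next): list=[6, 4, 1] cursor@4
After 3 (delete_current): list=[6, 1] cursor@1
After 4 (delete_current): list=[6] cursor@6
After 5 (insert_before(77)): list=[77, 6] cursor@6
After 6 (delete_current): list=[77] cursor@77
After 7 (next): list=[77] cursor@77
After 8 (insert_after(97)): list=[77, 97] cursor@77

Answer: 77 97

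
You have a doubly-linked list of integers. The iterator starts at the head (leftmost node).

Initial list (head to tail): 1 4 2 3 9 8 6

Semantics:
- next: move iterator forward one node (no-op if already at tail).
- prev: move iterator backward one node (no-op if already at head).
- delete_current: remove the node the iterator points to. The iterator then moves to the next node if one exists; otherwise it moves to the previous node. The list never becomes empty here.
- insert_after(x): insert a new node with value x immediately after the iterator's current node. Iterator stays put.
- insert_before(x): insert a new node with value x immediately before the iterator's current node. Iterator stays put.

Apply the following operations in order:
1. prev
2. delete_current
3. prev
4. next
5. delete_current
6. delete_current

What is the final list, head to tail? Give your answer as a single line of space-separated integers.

After 1 (prev): list=[1, 4, 2, 3, 9, 8, 6] cursor@1
After 2 (delete_current): list=[4, 2, 3, 9, 8, 6] cursor@4
After 3 (prev): list=[4, 2, 3, 9, 8, 6] cursor@4
After 4 (next): list=[4, 2, 3, 9, 8, 6] cursor@2
After 5 (delete_current): list=[4, 3, 9, 8, 6] cursor@3
After 6 (delete_current): list=[4, 9, 8, 6] cursor@9

Answer: 4 9 8 6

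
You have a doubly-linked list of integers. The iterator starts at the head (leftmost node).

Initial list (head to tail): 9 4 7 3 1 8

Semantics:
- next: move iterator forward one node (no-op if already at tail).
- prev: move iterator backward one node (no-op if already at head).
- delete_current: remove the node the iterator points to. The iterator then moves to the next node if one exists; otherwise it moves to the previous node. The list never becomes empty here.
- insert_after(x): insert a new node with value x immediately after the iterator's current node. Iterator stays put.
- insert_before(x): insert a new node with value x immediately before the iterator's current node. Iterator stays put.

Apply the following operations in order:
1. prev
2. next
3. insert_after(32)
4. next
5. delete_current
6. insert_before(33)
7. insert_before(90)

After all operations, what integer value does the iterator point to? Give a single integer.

After 1 (prev): list=[9, 4, 7, 3, 1, 8] cursor@9
After 2 (next): list=[9, 4, 7, 3, 1, 8] cursor@4
After 3 (insert_after(32)): list=[9, 4, 32, 7, 3, 1, 8] cursor@4
After 4 (next): list=[9, 4, 32, 7, 3, 1, 8] cursor@32
After 5 (delete_current): list=[9, 4, 7, 3, 1, 8] cursor@7
After 6 (insert_before(33)): list=[9, 4, 33, 7, 3, 1, 8] cursor@7
After 7 (insert_before(90)): list=[9, 4, 33, 90, 7, 3, 1, 8] cursor@7

Answer: 7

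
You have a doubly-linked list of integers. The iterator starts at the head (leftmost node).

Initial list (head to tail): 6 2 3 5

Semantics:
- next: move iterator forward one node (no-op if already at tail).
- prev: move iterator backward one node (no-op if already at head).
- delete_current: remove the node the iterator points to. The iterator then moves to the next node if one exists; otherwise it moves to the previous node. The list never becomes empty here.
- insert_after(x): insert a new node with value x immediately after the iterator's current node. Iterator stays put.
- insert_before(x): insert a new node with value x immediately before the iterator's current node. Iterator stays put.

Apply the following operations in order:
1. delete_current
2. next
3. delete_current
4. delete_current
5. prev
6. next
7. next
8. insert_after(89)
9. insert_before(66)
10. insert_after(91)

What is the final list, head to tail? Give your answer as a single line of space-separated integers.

After 1 (delete_current): list=[2, 3, 5] cursor@2
After 2 (next): list=[2, 3, 5] cursor@3
After 3 (delete_current): list=[2, 5] cursor@5
After 4 (delete_current): list=[2] cursor@2
After 5 (prev): list=[2] cursor@2
After 6 (next): list=[2] cursor@2
After 7 (next): list=[2] cursor@2
After 8 (insert_after(89)): list=[2, 89] cursor@2
After 9 (insert_before(66)): list=[66, 2, 89] cursor@2
After 10 (insert_after(91)): list=[66, 2, 91, 89] cursor@2

Answer: 66 2 91 89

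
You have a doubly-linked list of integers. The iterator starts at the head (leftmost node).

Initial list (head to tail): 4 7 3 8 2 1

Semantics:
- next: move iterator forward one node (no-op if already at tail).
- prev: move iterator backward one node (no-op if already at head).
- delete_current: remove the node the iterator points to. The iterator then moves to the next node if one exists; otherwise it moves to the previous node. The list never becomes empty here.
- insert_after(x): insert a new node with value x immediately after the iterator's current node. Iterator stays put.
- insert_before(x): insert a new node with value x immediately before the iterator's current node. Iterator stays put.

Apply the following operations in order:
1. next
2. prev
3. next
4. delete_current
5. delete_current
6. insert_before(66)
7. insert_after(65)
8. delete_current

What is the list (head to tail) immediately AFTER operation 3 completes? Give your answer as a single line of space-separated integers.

After 1 (next): list=[4, 7, 3, 8, 2, 1] cursor@7
After 2 (prev): list=[4, 7, 3, 8, 2, 1] cursor@4
After 3 (next): list=[4, 7, 3, 8, 2, 1] cursor@7

Answer: 4 7 3 8 2 1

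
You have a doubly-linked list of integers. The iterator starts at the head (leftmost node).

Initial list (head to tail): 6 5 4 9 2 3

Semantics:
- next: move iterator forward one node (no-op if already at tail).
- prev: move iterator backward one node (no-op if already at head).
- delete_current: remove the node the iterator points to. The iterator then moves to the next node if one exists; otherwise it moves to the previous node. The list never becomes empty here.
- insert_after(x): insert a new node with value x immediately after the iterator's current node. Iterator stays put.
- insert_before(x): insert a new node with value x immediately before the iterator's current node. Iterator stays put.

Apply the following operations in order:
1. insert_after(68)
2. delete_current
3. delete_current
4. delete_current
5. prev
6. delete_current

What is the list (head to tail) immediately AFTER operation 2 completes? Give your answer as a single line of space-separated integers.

After 1 (insert_after(68)): list=[6, 68, 5, 4, 9, 2, 3] cursor@6
After 2 (delete_current): list=[68, 5, 4, 9, 2, 3] cursor@68

Answer: 68 5 4 9 2 3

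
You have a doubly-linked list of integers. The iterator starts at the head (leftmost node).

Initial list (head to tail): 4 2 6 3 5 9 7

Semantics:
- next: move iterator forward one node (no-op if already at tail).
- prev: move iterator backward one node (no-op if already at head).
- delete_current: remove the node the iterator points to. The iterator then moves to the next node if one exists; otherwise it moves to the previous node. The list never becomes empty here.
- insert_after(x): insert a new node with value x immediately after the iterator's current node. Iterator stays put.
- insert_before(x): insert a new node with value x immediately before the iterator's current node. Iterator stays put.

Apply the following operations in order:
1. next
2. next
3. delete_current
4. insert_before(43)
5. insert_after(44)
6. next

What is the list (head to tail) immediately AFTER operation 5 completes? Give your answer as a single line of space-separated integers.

After 1 (next): list=[4, 2, 6, 3, 5, 9, 7] cursor@2
After 2 (next): list=[4, 2, 6, 3, 5, 9, 7] cursor@6
After 3 (delete_current): list=[4, 2, 3, 5, 9, 7] cursor@3
After 4 (insert_before(43)): list=[4, 2, 43, 3, 5, 9, 7] cursor@3
After 5 (insert_after(44)): list=[4, 2, 43, 3, 44, 5, 9, 7] cursor@3

Answer: 4 2 43 3 44 5 9 7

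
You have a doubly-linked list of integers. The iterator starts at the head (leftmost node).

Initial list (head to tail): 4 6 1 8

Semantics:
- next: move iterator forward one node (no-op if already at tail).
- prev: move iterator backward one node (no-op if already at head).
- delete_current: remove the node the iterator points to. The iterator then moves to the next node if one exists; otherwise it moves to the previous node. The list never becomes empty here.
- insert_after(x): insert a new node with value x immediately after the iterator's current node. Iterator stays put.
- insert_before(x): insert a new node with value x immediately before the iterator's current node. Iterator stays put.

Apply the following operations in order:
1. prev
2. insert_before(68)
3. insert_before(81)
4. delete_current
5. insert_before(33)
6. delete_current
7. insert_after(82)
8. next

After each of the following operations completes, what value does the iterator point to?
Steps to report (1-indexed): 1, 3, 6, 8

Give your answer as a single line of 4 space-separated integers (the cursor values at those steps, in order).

Answer: 4 4 1 82

Derivation:
After 1 (prev): list=[4, 6, 1, 8] cursor@4
After 2 (insert_before(68)): list=[68, 4, 6, 1, 8] cursor@4
After 3 (insert_before(81)): list=[68, 81, 4, 6, 1, 8] cursor@4
After 4 (delete_current): list=[68, 81, 6, 1, 8] cursor@6
After 5 (insert_before(33)): list=[68, 81, 33, 6, 1, 8] cursor@6
After 6 (delete_current): list=[68, 81, 33, 1, 8] cursor@1
After 7 (insert_after(82)): list=[68, 81, 33, 1, 82, 8] cursor@1
After 8 (next): list=[68, 81, 33, 1, 82, 8] cursor@82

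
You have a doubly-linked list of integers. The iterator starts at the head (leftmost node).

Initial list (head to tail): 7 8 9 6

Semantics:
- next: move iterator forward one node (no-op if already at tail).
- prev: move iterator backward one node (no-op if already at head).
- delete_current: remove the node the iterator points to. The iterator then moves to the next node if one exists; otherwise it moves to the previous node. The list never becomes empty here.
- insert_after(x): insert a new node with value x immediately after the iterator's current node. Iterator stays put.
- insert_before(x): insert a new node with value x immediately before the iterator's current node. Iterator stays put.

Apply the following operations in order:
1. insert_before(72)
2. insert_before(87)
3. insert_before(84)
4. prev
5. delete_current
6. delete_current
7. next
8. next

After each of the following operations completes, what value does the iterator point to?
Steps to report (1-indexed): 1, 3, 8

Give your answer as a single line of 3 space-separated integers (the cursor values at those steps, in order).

Answer: 7 7 6

Derivation:
After 1 (insert_before(72)): list=[72, 7, 8, 9, 6] cursor@7
After 2 (insert_before(87)): list=[72, 87, 7, 8, 9, 6] cursor@7
After 3 (insert_before(84)): list=[72, 87, 84, 7, 8, 9, 6] cursor@7
After 4 (prev): list=[72, 87, 84, 7, 8, 9, 6] cursor@84
After 5 (delete_current): list=[72, 87, 7, 8, 9, 6] cursor@7
After 6 (delete_current): list=[72, 87, 8, 9, 6] cursor@8
After 7 (next): list=[72, 87, 8, 9, 6] cursor@9
After 8 (next): list=[72, 87, 8, 9, 6] cursor@6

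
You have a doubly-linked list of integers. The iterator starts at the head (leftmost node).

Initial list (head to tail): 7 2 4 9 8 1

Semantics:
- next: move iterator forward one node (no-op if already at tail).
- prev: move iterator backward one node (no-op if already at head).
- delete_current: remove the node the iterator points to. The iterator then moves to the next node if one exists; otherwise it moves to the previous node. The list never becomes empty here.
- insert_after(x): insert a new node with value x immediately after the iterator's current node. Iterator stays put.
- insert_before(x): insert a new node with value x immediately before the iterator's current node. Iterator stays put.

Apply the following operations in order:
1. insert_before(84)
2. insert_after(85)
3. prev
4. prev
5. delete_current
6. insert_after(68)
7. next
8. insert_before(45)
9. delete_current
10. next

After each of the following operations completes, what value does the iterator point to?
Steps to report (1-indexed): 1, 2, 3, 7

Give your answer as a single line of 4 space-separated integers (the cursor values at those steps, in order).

Answer: 7 7 84 68

Derivation:
After 1 (insert_before(84)): list=[84, 7, 2, 4, 9, 8, 1] cursor@7
After 2 (insert_after(85)): list=[84, 7, 85, 2, 4, 9, 8, 1] cursor@7
After 3 (prev): list=[84, 7, 85, 2, 4, 9, 8, 1] cursor@84
After 4 (prev): list=[84, 7, 85, 2, 4, 9, 8, 1] cursor@84
After 5 (delete_current): list=[7, 85, 2, 4, 9, 8, 1] cursor@7
After 6 (insert_after(68)): list=[7, 68, 85, 2, 4, 9, 8, 1] cursor@7
After 7 (next): list=[7, 68, 85, 2, 4, 9, 8, 1] cursor@68
After 8 (insert_before(45)): list=[7, 45, 68, 85, 2, 4, 9, 8, 1] cursor@68
After 9 (delete_current): list=[7, 45, 85, 2, 4, 9, 8, 1] cursor@85
After 10 (next): list=[7, 45, 85, 2, 4, 9, 8, 1] cursor@2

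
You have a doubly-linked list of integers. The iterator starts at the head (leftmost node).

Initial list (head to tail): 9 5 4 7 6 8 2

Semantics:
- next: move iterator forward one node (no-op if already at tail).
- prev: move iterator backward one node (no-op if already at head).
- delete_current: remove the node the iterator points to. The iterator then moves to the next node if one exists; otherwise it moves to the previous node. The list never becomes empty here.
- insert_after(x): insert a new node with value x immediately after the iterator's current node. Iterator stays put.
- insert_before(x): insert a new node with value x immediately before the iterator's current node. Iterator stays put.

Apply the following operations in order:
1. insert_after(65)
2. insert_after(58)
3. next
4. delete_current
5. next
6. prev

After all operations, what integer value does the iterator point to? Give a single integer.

After 1 (insert_after(65)): list=[9, 65, 5, 4, 7, 6, 8, 2] cursor@9
After 2 (insert_after(58)): list=[9, 58, 65, 5, 4, 7, 6, 8, 2] cursor@9
After 3 (next): list=[9, 58, 65, 5, 4, 7, 6, 8, 2] cursor@58
After 4 (delete_current): list=[9, 65, 5, 4, 7, 6, 8, 2] cursor@65
After 5 (next): list=[9, 65, 5, 4, 7, 6, 8, 2] cursor@5
After 6 (prev): list=[9, 65, 5, 4, 7, 6, 8, 2] cursor@65

Answer: 65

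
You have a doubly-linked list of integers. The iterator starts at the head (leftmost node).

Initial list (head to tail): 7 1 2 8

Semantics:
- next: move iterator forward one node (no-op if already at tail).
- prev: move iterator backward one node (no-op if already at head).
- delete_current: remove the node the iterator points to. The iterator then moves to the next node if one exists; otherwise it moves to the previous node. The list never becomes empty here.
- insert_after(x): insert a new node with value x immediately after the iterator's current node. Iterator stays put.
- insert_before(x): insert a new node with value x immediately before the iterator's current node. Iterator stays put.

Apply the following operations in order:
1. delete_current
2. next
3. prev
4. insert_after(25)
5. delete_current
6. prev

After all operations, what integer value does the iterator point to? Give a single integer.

After 1 (delete_current): list=[1, 2, 8] cursor@1
After 2 (next): list=[1, 2, 8] cursor@2
After 3 (prev): list=[1, 2, 8] cursor@1
After 4 (insert_after(25)): list=[1, 25, 2, 8] cursor@1
After 5 (delete_current): list=[25, 2, 8] cursor@25
After 6 (prev): list=[25, 2, 8] cursor@25

Answer: 25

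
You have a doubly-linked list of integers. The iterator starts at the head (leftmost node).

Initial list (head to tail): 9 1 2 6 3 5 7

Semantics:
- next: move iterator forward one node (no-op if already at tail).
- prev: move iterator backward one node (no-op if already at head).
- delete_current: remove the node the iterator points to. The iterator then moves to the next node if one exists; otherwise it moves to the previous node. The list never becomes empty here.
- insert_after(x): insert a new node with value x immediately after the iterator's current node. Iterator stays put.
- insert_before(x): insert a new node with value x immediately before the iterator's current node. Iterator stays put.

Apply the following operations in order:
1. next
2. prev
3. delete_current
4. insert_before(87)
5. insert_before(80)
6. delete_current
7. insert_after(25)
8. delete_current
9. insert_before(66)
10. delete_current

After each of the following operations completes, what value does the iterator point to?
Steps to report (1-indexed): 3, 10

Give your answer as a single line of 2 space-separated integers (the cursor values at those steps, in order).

After 1 (next): list=[9, 1, 2, 6, 3, 5, 7] cursor@1
After 2 (prev): list=[9, 1, 2, 6, 3, 5, 7] cursor@9
After 3 (delete_current): list=[1, 2, 6, 3, 5, 7] cursor@1
After 4 (insert_before(87)): list=[87, 1, 2, 6, 3, 5, 7] cursor@1
After 5 (insert_before(80)): list=[87, 80, 1, 2, 6, 3, 5, 7] cursor@1
After 6 (delete_current): list=[87, 80, 2, 6, 3, 5, 7] cursor@2
After 7 (insert_after(25)): list=[87, 80, 2, 25, 6, 3, 5, 7] cursor@2
After 8 (delete_current): list=[87, 80, 25, 6, 3, 5, 7] cursor@25
After 9 (insert_before(66)): list=[87, 80, 66, 25, 6, 3, 5, 7] cursor@25
After 10 (delete_current): list=[87, 80, 66, 6, 3, 5, 7] cursor@6

Answer: 1 6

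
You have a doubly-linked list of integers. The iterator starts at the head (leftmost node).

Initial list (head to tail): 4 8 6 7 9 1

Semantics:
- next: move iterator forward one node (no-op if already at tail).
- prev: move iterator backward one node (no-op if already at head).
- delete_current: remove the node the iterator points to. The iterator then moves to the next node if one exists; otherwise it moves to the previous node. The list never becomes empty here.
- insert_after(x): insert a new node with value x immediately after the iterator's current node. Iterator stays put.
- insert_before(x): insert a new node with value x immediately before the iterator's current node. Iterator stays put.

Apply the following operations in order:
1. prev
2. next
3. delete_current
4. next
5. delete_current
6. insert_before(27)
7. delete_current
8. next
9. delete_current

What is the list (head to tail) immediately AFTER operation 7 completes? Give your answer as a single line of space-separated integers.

After 1 (prev): list=[4, 8, 6, 7, 9, 1] cursor@4
After 2 (next): list=[4, 8, 6, 7, 9, 1] cursor@8
After 3 (delete_current): list=[4, 6, 7, 9, 1] cursor@6
After 4 (next): list=[4, 6, 7, 9, 1] cursor@7
After 5 (delete_current): list=[4, 6, 9, 1] cursor@9
After 6 (insert_before(27)): list=[4, 6, 27, 9, 1] cursor@9
After 7 (delete_current): list=[4, 6, 27, 1] cursor@1

Answer: 4 6 27 1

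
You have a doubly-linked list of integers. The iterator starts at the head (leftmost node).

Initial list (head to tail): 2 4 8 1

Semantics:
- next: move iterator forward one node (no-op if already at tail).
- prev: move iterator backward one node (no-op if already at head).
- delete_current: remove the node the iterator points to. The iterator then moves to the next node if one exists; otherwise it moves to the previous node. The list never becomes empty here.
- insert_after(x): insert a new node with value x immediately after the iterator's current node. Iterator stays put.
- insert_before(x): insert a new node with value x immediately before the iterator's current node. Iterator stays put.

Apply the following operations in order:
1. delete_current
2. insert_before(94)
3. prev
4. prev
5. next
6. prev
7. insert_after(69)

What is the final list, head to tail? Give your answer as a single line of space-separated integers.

After 1 (delete_current): list=[4, 8, 1] cursor@4
After 2 (insert_before(94)): list=[94, 4, 8, 1] cursor@4
After 3 (prev): list=[94, 4, 8, 1] cursor@94
After 4 (prev): list=[94, 4, 8, 1] cursor@94
After 5 (next): list=[94, 4, 8, 1] cursor@4
After 6 (prev): list=[94, 4, 8, 1] cursor@94
After 7 (insert_after(69)): list=[94, 69, 4, 8, 1] cursor@94

Answer: 94 69 4 8 1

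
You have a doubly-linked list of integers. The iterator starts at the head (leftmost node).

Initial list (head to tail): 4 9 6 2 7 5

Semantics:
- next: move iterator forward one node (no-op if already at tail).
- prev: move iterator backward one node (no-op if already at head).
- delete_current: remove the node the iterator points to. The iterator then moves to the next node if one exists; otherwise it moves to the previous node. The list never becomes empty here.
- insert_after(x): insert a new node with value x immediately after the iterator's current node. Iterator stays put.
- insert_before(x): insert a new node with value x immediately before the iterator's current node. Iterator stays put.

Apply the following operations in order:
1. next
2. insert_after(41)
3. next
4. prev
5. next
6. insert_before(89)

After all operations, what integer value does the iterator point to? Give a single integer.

After 1 (next): list=[4, 9, 6, 2, 7, 5] cursor@9
After 2 (insert_after(41)): list=[4, 9, 41, 6, 2, 7, 5] cursor@9
After 3 (next): list=[4, 9, 41, 6, 2, 7, 5] cursor@41
After 4 (prev): list=[4, 9, 41, 6, 2, 7, 5] cursor@9
After 5 (next): list=[4, 9, 41, 6, 2, 7, 5] cursor@41
After 6 (insert_before(89)): list=[4, 9, 89, 41, 6, 2, 7, 5] cursor@41

Answer: 41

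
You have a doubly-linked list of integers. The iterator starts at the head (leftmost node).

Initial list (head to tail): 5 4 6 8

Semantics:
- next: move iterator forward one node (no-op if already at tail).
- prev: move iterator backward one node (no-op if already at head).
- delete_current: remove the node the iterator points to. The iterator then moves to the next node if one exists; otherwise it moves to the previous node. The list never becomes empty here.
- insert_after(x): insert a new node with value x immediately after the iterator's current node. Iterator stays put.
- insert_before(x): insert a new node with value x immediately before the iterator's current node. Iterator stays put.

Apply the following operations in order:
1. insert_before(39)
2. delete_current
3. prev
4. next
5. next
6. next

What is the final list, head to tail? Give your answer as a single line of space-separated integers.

After 1 (insert_before(39)): list=[39, 5, 4, 6, 8] cursor@5
After 2 (delete_current): list=[39, 4, 6, 8] cursor@4
After 3 (prev): list=[39, 4, 6, 8] cursor@39
After 4 (next): list=[39, 4, 6, 8] cursor@4
After 5 (next): list=[39, 4, 6, 8] cursor@6
After 6 (next): list=[39, 4, 6, 8] cursor@8

Answer: 39 4 6 8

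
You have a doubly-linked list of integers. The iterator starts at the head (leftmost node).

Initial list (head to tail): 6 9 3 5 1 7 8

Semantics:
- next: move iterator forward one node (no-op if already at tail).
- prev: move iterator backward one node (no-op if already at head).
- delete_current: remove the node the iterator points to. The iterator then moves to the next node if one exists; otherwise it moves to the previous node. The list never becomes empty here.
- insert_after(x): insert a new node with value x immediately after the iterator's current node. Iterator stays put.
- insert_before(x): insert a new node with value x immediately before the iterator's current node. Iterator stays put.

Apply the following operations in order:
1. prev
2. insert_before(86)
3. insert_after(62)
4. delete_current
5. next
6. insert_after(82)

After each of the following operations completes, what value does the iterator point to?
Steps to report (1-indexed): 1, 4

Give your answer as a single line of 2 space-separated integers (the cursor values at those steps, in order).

Answer: 6 62

Derivation:
After 1 (prev): list=[6, 9, 3, 5, 1, 7, 8] cursor@6
After 2 (insert_before(86)): list=[86, 6, 9, 3, 5, 1, 7, 8] cursor@6
After 3 (insert_after(62)): list=[86, 6, 62, 9, 3, 5, 1, 7, 8] cursor@6
After 4 (delete_current): list=[86, 62, 9, 3, 5, 1, 7, 8] cursor@62
After 5 (next): list=[86, 62, 9, 3, 5, 1, 7, 8] cursor@9
After 6 (insert_after(82)): list=[86, 62, 9, 82, 3, 5, 1, 7, 8] cursor@9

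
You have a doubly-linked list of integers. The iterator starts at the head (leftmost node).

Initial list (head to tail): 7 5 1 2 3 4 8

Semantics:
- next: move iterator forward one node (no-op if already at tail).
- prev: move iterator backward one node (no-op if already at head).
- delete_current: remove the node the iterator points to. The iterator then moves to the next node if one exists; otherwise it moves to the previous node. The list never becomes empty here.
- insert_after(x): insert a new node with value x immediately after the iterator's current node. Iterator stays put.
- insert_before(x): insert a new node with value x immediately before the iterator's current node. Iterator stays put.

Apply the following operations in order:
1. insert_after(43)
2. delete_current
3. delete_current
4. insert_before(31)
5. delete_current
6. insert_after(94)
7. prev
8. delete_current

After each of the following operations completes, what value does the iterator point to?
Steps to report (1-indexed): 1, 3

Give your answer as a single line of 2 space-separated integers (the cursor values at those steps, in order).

Answer: 7 5

Derivation:
After 1 (insert_after(43)): list=[7, 43, 5, 1, 2, 3, 4, 8] cursor@7
After 2 (delete_current): list=[43, 5, 1, 2, 3, 4, 8] cursor@43
After 3 (delete_current): list=[5, 1, 2, 3, 4, 8] cursor@5
After 4 (insert_before(31)): list=[31, 5, 1, 2, 3, 4, 8] cursor@5
After 5 (delete_current): list=[31, 1, 2, 3, 4, 8] cursor@1
After 6 (insert_after(94)): list=[31, 1, 94, 2, 3, 4, 8] cursor@1
After 7 (prev): list=[31, 1, 94, 2, 3, 4, 8] cursor@31
After 8 (delete_current): list=[1, 94, 2, 3, 4, 8] cursor@1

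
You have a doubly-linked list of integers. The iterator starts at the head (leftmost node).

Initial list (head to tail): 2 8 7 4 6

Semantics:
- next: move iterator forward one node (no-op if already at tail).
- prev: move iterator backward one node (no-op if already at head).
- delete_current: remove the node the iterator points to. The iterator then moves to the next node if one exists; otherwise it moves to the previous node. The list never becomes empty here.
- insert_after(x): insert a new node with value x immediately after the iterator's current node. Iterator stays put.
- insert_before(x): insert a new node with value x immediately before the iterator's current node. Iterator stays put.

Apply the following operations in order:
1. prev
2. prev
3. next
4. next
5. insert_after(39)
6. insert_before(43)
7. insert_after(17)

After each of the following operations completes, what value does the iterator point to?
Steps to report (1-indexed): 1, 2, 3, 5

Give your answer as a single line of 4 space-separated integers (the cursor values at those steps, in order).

Answer: 2 2 8 7

Derivation:
After 1 (prev): list=[2, 8, 7, 4, 6] cursor@2
After 2 (prev): list=[2, 8, 7, 4, 6] cursor@2
After 3 (next): list=[2, 8, 7, 4, 6] cursor@8
After 4 (next): list=[2, 8, 7, 4, 6] cursor@7
After 5 (insert_after(39)): list=[2, 8, 7, 39, 4, 6] cursor@7
After 6 (insert_before(43)): list=[2, 8, 43, 7, 39, 4, 6] cursor@7
After 7 (insert_after(17)): list=[2, 8, 43, 7, 17, 39, 4, 6] cursor@7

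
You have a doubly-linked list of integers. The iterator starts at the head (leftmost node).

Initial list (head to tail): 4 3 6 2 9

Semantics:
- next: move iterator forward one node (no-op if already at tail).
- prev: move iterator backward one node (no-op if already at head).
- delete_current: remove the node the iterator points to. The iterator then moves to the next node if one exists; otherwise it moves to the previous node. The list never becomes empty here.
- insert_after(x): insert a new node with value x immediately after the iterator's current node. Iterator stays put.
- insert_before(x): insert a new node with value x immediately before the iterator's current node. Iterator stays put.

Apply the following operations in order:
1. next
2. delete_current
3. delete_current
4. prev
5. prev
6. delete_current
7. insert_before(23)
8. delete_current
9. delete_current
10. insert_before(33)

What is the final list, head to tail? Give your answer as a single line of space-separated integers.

Answer: 33 23

Derivation:
After 1 (next): list=[4, 3, 6, 2, 9] cursor@3
After 2 (delete_current): list=[4, 6, 2, 9] cursor@6
After 3 (delete_current): list=[4, 2, 9] cursor@2
After 4 (prev): list=[4, 2, 9] cursor@4
After 5 (prev): list=[4, 2, 9] cursor@4
After 6 (delete_current): list=[2, 9] cursor@2
After 7 (insert_before(23)): list=[23, 2, 9] cursor@2
After 8 (delete_current): list=[23, 9] cursor@9
After 9 (delete_current): list=[23] cursor@23
After 10 (insert_before(33)): list=[33, 23] cursor@23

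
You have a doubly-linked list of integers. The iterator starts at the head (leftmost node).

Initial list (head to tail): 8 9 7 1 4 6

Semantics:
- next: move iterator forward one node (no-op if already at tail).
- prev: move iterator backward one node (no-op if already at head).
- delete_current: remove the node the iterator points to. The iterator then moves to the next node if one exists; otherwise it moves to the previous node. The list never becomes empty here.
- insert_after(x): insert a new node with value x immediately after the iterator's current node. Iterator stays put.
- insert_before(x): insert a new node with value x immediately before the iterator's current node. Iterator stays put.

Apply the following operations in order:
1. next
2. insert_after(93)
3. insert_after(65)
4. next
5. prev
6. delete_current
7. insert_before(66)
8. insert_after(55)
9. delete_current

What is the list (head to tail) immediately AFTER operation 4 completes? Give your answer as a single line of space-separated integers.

Answer: 8 9 65 93 7 1 4 6

Derivation:
After 1 (next): list=[8, 9, 7, 1, 4, 6] cursor@9
After 2 (insert_after(93)): list=[8, 9, 93, 7, 1, 4, 6] cursor@9
After 3 (insert_after(65)): list=[8, 9, 65, 93, 7, 1, 4, 6] cursor@9
After 4 (next): list=[8, 9, 65, 93, 7, 1, 4, 6] cursor@65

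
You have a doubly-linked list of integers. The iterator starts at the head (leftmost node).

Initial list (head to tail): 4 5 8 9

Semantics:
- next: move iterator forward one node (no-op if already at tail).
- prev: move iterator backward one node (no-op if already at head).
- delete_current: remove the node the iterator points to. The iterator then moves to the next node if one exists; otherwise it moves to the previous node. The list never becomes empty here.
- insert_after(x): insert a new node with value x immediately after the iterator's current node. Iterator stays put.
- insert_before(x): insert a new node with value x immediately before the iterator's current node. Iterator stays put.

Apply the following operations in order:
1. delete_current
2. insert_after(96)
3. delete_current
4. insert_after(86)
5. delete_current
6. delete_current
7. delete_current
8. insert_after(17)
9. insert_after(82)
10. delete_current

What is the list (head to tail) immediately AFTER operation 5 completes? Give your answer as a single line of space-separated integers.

Answer: 86 8 9

Derivation:
After 1 (delete_current): list=[5, 8, 9] cursor@5
After 2 (insert_after(96)): list=[5, 96, 8, 9] cursor@5
After 3 (delete_current): list=[96, 8, 9] cursor@96
After 4 (insert_after(86)): list=[96, 86, 8, 9] cursor@96
After 5 (delete_current): list=[86, 8, 9] cursor@86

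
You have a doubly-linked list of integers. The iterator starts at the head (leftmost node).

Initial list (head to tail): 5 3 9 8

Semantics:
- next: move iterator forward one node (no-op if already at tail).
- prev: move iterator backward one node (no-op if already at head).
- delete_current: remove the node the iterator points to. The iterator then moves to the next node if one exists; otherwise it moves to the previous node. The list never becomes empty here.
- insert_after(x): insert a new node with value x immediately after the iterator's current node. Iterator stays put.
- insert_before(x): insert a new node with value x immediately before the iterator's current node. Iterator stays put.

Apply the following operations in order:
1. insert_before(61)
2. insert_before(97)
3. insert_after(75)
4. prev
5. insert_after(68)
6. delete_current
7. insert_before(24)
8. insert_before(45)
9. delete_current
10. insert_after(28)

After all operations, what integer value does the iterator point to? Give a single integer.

Answer: 5

Derivation:
After 1 (insert_before(61)): list=[61, 5, 3, 9, 8] cursor@5
After 2 (insert_before(97)): list=[61, 97, 5, 3, 9, 8] cursor@5
After 3 (insert_after(75)): list=[61, 97, 5, 75, 3, 9, 8] cursor@5
After 4 (prev): list=[61, 97, 5, 75, 3, 9, 8] cursor@97
After 5 (insert_after(68)): list=[61, 97, 68, 5, 75, 3, 9, 8] cursor@97
After 6 (delete_current): list=[61, 68, 5, 75, 3, 9, 8] cursor@68
After 7 (insert_before(24)): list=[61, 24, 68, 5, 75, 3, 9, 8] cursor@68
After 8 (insert_before(45)): list=[61, 24, 45, 68, 5, 75, 3, 9, 8] cursor@68
After 9 (delete_current): list=[61, 24, 45, 5, 75, 3, 9, 8] cursor@5
After 10 (insert_after(28)): list=[61, 24, 45, 5, 28, 75, 3, 9, 8] cursor@5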